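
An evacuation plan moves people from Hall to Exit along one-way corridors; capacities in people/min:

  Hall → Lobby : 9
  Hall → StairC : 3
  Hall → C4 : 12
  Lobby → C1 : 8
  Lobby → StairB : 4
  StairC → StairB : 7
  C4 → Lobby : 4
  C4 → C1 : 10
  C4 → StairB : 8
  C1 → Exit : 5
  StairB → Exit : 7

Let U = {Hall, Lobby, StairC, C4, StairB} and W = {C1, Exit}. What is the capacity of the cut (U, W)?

25

Edges leaving {Hall, Lobby, StairC, C4, StairB}: Lobby→C1 (8), C4→C1 (10), StairB→Exit (7).
Cut capacity = 8 + 10 + 7 = 25.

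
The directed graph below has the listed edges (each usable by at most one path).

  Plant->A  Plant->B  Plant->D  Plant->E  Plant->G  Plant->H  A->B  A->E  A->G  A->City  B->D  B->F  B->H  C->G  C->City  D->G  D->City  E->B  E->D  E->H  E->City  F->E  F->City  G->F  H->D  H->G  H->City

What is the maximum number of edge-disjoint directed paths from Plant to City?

Assign every edge capacity 1; by Menger, the answer equals the max flow.
Path Plant→A→City (+1); total 1.
Path Plant→D→City (+1); total 2.
Path Plant→E→City (+1); total 3.
Path Plant→H→City (+1); total 4.
Path Plant→B→F→City (+1); total 5.
No residual Plant→City path; max flow = 5.
Certifying cut of size 5: {D→City, E→City, F→City, H→City, Plant→A}.

5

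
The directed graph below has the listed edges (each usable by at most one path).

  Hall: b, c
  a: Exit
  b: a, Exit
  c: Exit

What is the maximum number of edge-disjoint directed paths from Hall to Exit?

2

Assign every edge capacity 1; by Menger, the answer equals the max flow.
Path Hall→b→Exit (+1); total 1.
Path Hall→c→Exit (+1); total 2.
No residual Hall→Exit path; max flow = 2.
Certifying cut of size 2: {Hall→b, Hall→c}.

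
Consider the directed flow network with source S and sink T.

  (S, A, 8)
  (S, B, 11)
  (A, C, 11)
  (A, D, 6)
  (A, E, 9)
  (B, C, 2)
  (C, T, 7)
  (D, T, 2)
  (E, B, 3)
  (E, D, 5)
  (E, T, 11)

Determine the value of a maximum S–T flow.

10

Augment S→A→C→T: bottleneck 7, flow now 7.
Augment S→A→D→T: bottleneck 1, flow now 8.
Augment S→B→C→A→D→T: bottleneck 1, flow now 9. (uses reverse residual edge)
Augment S→B→C→A→E→T: bottleneck 1, flow now 10. (uses reverse residual edge)
No augmenting path remains; maximum flow = 10.
In the residual graph, reachable from S: {S, B}.
Min-cut edges: S→A (8), B→C (2); capacity 8 + 2 = 10.
This cut is saturated, so no flow can exceed 10.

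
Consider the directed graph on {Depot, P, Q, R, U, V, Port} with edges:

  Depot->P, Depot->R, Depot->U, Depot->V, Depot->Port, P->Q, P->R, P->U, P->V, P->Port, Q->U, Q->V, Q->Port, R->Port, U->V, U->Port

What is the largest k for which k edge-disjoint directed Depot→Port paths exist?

Assign every edge capacity 1; by Menger, the answer equals the max flow.
Path Depot→Port (+1); total 1.
Path Depot→P→Port (+1); total 2.
Path Depot→R→Port (+1); total 3.
Path Depot→U→Port (+1); total 4.
No residual Depot→Port path; max flow = 4.
Certifying cut of size 4: {Depot→P, Depot→Port, Depot→R, Depot→U}.

4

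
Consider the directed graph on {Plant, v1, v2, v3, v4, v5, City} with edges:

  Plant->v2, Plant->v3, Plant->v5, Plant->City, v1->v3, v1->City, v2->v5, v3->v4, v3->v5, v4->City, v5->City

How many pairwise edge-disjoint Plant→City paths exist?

3

Assign every edge capacity 1; by Menger, the answer equals the max flow.
Path Plant→City (+1); total 1.
Path Plant→v5→City (+1); total 2.
Path Plant→v3→v4→City (+1); total 3.
No residual Plant→City path; max flow = 3.
Certifying cut of size 3: {Plant→City, Plant→v3, v5→City}.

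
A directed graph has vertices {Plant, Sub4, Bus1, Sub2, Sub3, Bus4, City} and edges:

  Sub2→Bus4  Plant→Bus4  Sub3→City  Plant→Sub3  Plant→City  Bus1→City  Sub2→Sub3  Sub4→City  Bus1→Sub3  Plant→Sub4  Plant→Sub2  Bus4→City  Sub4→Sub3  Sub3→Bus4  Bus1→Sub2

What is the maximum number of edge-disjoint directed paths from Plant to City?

Assign every edge capacity 1; by Menger, the answer equals the max flow.
Path Plant→City (+1); total 1.
Path Plant→Sub4→City (+1); total 2.
Path Plant→Sub3→City (+1); total 3.
Path Plant→Bus4→City (+1); total 4.
No residual Plant→City path; max flow = 4.
Certifying cut of size 4: {Bus4→City, Plant→City, Plant→Sub4, Sub3→City}.

4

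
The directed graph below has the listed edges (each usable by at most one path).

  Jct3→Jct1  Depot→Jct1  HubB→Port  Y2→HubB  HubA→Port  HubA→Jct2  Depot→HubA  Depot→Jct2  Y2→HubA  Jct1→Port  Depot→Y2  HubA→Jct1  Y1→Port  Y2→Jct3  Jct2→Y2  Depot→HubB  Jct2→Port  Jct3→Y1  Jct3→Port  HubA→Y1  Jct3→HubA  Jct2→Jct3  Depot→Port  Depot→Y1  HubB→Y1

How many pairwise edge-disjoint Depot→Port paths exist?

Assign every edge capacity 1; by Menger, the answer equals the max flow.
Path Depot→Port (+1); total 1.
Path Depot→Jct2→Port (+1); total 2.
Path Depot→HubA→Port (+1); total 3.
Path Depot→Jct1→Port (+1); total 4.
Path Depot→HubB→Port (+1); total 5.
Path Depot→Y1→Port (+1); total 6.
Path Depot→Y2→Jct3→Port (+1); total 7.
No residual Depot→Port path; max flow = 7.
Certifying cut of size 7: {Depot→HubA, Depot→HubB, Depot→Jct1, Depot→Jct2, Depot→Port, Depot→Y1, Depot→Y2}.

7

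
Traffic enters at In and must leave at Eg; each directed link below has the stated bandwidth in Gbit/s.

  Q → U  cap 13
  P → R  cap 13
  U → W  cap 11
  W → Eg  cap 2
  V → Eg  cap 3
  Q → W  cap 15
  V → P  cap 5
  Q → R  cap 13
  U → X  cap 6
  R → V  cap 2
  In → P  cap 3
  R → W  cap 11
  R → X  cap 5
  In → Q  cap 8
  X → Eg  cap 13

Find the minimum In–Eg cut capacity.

11

Augment In→Q→W→Eg: bottleneck 2, flow now 2.
Augment In→P→R→V→Eg: bottleneck 2, flow now 4.
Augment In→P→R→X→Eg: bottleneck 1, flow now 5.
Augment In→Q→R→X→Eg: bottleneck 4, flow now 9.
Augment In→Q→U→X→Eg: bottleneck 2, flow now 11.
No augmenting path remains; maximum flow = 11.
By max-flow min-cut, the minimum cut capacity equals the max flow.
In the residual graph, reachable from In: {In}.
Min-cut edges: In→P (3), In→Q (8); capacity 3 + 8 = 11.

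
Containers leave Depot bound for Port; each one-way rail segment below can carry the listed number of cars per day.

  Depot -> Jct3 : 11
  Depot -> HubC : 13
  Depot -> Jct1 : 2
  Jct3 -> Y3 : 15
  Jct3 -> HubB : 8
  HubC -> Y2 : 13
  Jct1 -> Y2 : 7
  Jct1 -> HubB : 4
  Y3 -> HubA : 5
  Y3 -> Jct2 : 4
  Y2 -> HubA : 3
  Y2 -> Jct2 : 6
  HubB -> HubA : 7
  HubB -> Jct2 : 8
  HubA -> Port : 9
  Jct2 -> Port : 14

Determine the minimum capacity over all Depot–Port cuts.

22

Augment Depot→Jct3→Y3→HubA→Port: bottleneck 5, flow now 5.
Augment Depot→Jct3→Y3→Jct2→Port: bottleneck 4, flow now 9.
Augment Depot→Jct3→HubB→HubA→Port: bottleneck 2, flow now 11.
Augment Depot→HubC→Y2→HubA→Port: bottleneck 2, flow now 13.
Augment Depot→HubC→Y2→Jct2→Port: bottleneck 6, flow now 19.
Augment Depot→Jct1→HubB→Jct2→Port: bottleneck 2, flow now 21.
Augment Depot→HubC→Y2→HubA→HubB→Jct2→Port: bottleneck 1, flow now 22. (uses reverse residual edge)
No augmenting path remains; maximum flow = 22.
By max-flow min-cut, the minimum cut capacity equals the max flow.
In the residual graph, reachable from Depot: {Depot, HubC, Y2}.
Min-cut edges: Depot→Jct3 (11), Depot→Jct1 (2), Y2→HubA (3), Y2→Jct2 (6); capacity 11 + 2 + 3 + 6 = 22.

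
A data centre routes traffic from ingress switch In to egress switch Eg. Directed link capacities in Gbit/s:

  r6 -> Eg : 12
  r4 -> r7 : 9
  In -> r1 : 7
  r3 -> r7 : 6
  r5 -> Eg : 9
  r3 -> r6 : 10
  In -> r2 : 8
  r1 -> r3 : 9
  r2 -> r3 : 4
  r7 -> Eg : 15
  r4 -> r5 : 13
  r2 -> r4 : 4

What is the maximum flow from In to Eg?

15

Augment In→r1→r3→r6→Eg: bottleneck 7, flow now 7.
Augment In→r2→r3→r6→Eg: bottleneck 3, flow now 10.
Augment In→r2→r3→r7→Eg: bottleneck 1, flow now 11.
Augment In→r2→r4→r5→Eg: bottleneck 4, flow now 15.
No augmenting path remains; maximum flow = 15.
In the residual graph, reachable from In: {In}.
Min-cut edges: In→r1 (7), In→r2 (8); capacity 7 + 8 = 15.
This cut is saturated, so no flow can exceed 15.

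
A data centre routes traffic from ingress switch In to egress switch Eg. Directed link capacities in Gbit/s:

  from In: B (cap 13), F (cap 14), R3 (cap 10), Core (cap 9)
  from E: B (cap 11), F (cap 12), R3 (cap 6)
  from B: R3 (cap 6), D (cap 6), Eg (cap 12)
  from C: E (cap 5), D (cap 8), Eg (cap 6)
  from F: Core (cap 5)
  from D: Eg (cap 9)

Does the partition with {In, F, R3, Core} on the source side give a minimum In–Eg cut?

Given cut capacity: 13 = 13.
Augment In→B→Eg: bottleneck 12, flow now 12.
Augment In→B→D→Eg: bottleneck 1, flow now 13.
No augmenting path remains; maximum flow = 13.
Cut capacity 13 equals the max flow, so it is a minimum cut.

Yes — it is a minimum cut (capacity 13).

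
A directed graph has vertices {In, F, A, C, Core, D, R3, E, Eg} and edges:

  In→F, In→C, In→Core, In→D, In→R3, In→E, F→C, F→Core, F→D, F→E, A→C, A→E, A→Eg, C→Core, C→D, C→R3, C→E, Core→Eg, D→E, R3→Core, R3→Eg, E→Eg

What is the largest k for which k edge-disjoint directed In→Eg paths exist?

Assign every edge capacity 1; by Menger, the answer equals the max flow.
Path In→Core→Eg (+1); total 1.
Path In→R3→Eg (+1); total 2.
Path In→E→Eg (+1); total 3.
No residual In→Eg path; max flow = 3.
Certifying cut of size 3: {Core→Eg, E→Eg, R3→Eg}.

3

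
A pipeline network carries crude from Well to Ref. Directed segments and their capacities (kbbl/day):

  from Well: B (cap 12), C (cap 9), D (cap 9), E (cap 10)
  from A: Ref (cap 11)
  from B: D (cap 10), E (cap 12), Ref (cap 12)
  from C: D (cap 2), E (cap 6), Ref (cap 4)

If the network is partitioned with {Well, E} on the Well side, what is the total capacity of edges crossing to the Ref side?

30

Edges leaving {Well, E}: Well→B (12), Well→C (9), Well→D (9).
Cut capacity = 12 + 9 + 9 = 30.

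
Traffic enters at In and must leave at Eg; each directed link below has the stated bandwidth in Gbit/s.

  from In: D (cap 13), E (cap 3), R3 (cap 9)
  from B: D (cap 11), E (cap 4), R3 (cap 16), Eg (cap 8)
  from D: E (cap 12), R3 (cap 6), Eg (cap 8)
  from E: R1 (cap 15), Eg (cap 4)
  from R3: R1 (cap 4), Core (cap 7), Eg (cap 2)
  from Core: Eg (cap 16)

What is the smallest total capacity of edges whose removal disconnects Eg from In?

Augment In→D→Eg: bottleneck 8, flow now 8.
Augment In→E→Eg: bottleneck 3, flow now 11.
Augment In→R3→Eg: bottleneck 2, flow now 13.
Augment In→D→E→Eg: bottleneck 1, flow now 14.
Augment In→R3→Core→Eg: bottleneck 7, flow now 21.
No augmenting path remains; maximum flow = 21.
By max-flow min-cut, the minimum cut capacity equals the max flow.
In the residual graph, reachable from In: {In, D, E, R3, R1}.
Min-cut edges: D→Eg (8), E→Eg (4), R3→Core (7), R3→Eg (2); capacity 8 + 4 + 7 + 2 = 21.

21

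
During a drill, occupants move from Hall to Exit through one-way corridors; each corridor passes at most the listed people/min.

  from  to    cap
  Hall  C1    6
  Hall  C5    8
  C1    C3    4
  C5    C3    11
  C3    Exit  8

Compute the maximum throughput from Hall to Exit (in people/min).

Augment Hall→C1→C3→Exit: bottleneck 4, flow now 4.
Augment Hall→C5→C3→Exit: bottleneck 4, flow now 8.
No augmenting path remains; maximum flow = 8.
In the residual graph, reachable from Hall: {Hall, C1, C5, C3}.
Min-cut edges: C3→Exit (8); capacity 8 = 8.
This cut is saturated, so no flow can exceed 8.

8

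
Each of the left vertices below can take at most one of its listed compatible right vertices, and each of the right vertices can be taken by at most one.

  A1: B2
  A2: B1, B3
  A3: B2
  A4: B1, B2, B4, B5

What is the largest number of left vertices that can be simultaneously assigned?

Unit-capacity flow: source→left, listed edges, right→sink; max matching = max flow.
Augmenting path A1→B2 (+1); matched 1.
Augmenting path A2→B1 (+1); matched 2.
Augmenting path A4→B4 (+1); matched 3.
No augmenting path remains; maximum matching = 3.
König certificate: {A2, A4, B2} is a vertex cover of size 3 (every listed pair touches it), so no matching can be larger.

3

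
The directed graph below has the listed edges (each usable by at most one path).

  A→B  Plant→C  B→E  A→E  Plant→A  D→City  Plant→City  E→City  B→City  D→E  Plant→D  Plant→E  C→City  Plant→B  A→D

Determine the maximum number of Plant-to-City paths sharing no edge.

5

Assign every edge capacity 1; by Menger, the answer equals the max flow.
Path Plant→City (+1); total 1.
Path Plant→B→City (+1); total 2.
Path Plant→C→City (+1); total 3.
Path Plant→D→City (+1); total 4.
Path Plant→E→City (+1); total 5.
No residual Plant→City path; max flow = 5.
Certifying cut of size 5: {B→City, D→City, E→City, Plant→C, Plant→City}.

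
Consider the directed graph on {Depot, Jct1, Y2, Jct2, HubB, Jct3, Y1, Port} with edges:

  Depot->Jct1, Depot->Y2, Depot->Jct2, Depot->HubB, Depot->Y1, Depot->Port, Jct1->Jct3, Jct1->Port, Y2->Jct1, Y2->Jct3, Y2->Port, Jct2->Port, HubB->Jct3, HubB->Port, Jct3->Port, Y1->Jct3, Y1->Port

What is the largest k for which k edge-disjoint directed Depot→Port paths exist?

Assign every edge capacity 1; by Menger, the answer equals the max flow.
Path Depot→Port (+1); total 1.
Path Depot→Jct1→Port (+1); total 2.
Path Depot→Y2→Port (+1); total 3.
Path Depot→Jct2→Port (+1); total 4.
Path Depot→HubB→Port (+1); total 5.
Path Depot→Y1→Port (+1); total 6.
No residual Depot→Port path; max flow = 6.
Certifying cut of size 6: {Depot→HubB, Depot→Jct1, Depot→Jct2, Depot→Port, Depot→Y1, Depot→Y2}.

6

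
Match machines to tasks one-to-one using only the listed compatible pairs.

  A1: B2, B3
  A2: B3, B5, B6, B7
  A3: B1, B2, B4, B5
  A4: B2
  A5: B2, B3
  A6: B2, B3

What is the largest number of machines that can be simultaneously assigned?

Unit-capacity flow: source→left, listed edges, right→sink; max matching = max flow.
Augmenting path A1→B2 (+1); matched 1.
Augmenting path A2→B3 (+1); matched 2.
Augmenting path A3→B1 (+1); matched 3.
Augmenting path A5→B3→A2→B5 (+1); matched 4.
No augmenting path remains; maximum matching = 4.
König certificate: {A2, A3, B2, B3} is a vertex cover of size 4 (every listed pair touches it), so no matching can be larger.

4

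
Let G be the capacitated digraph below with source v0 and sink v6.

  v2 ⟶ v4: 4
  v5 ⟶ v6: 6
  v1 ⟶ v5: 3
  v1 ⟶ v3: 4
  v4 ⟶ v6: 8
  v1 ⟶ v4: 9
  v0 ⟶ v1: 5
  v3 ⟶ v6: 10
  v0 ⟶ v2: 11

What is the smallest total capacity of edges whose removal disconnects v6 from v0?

9

Augment v0→v1→v3→v6: bottleneck 4, flow now 4.
Augment v0→v1→v4→v6: bottleneck 1, flow now 5.
Augment v0→v2→v4→v6: bottleneck 4, flow now 9.
No augmenting path remains; maximum flow = 9.
By max-flow min-cut, the minimum cut capacity equals the max flow.
In the residual graph, reachable from v0: {v0, v2}.
Min-cut edges: v0→v1 (5), v2→v4 (4); capacity 5 + 4 = 9.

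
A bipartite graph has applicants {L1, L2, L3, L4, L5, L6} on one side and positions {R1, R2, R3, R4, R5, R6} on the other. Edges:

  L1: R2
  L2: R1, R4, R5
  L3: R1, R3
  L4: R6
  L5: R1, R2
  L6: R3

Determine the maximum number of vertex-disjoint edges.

Unit-capacity flow: source→left, listed edges, right→sink; max matching = max flow.
Augmenting path L1→R2 (+1); matched 1.
Augmenting path L2→R1 (+1); matched 2.
Augmenting path L3→R3 (+1); matched 3.
Augmenting path L4→R6 (+1); matched 4.
Augmenting path L5→R1→L2→R4 (+1); matched 5.
No augmenting path remains; maximum matching = 5.
König certificate: {L2, L4, R1, R2, R3} is a vertex cover of size 5 (every listed pair touches it), so no matching can be larger.

5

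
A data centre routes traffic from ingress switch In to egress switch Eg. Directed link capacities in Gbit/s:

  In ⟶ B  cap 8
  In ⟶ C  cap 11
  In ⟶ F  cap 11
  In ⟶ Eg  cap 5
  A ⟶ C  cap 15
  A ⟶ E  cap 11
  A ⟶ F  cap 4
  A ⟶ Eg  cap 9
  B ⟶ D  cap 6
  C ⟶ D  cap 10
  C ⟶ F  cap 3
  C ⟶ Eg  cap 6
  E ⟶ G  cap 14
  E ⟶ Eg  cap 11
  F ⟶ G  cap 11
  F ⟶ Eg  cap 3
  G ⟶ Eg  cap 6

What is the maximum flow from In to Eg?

20

Augment In→Eg: bottleneck 5, flow now 5.
Augment In→C→Eg: bottleneck 6, flow now 11.
Augment In→F→Eg: bottleneck 3, flow now 14.
Augment In→F→G→Eg: bottleneck 6, flow now 20.
No augmenting path remains; maximum flow = 20.
In the residual graph, reachable from In: {In, B, C, D, F, G}.
Min-cut edges: In→Eg (5), C→Eg (6), F→Eg (3), G→Eg (6); capacity 5 + 6 + 3 + 6 = 20.
This cut is saturated, so no flow can exceed 20.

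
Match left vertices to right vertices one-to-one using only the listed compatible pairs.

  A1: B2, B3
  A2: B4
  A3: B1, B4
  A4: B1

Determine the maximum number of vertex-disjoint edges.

3

Unit-capacity flow: source→left, listed edges, right→sink; max matching = max flow.
Augmenting path A1→B2 (+1); matched 1.
Augmenting path A2→B4 (+1); matched 2.
Augmenting path A3→B1 (+1); matched 3.
No augmenting path remains; maximum matching = 3.
König certificate: {A1, B1, B4} is a vertex cover of size 3 (every listed pair touches it), so no matching can be larger.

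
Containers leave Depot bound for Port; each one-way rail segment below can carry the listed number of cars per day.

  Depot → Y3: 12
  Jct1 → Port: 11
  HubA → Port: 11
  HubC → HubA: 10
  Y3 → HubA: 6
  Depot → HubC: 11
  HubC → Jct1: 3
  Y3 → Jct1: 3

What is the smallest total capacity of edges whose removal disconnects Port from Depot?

17

Augment Depot→Y3→Jct1→Port: bottleneck 3, flow now 3.
Augment Depot→Y3→HubA→Port: bottleneck 6, flow now 9.
Augment Depot→HubC→Jct1→Port: bottleneck 3, flow now 12.
Augment Depot→HubC→HubA→Port: bottleneck 5, flow now 17.
No augmenting path remains; maximum flow = 17.
By max-flow min-cut, the minimum cut capacity equals the max flow.
In the residual graph, reachable from Depot: {Depot, Y3, HubC, HubA}.
Min-cut edges: Y3→Jct1 (3), HubC→Jct1 (3), HubA→Port (11); capacity 3 + 3 + 11 = 17.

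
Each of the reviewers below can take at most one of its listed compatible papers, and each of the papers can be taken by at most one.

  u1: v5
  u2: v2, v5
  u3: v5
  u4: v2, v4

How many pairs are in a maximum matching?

3

Unit-capacity flow: source→left, listed edges, right→sink; max matching = max flow.
Augmenting path u1→v5 (+1); matched 1.
Augmenting path u2→v2 (+1); matched 2.
Augmenting path u4→v4 (+1); matched 3.
No augmenting path remains; maximum matching = 3.
König certificate: {u2, u4, v5} is a vertex cover of size 3 (every listed pair touches it), so no matching can be larger.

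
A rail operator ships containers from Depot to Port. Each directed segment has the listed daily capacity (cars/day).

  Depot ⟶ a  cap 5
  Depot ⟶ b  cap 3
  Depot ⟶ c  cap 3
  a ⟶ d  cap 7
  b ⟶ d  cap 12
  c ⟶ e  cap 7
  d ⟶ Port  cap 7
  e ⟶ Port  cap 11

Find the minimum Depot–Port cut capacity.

Augment Depot→a→d→Port: bottleneck 5, flow now 5.
Augment Depot→b→d→Port: bottleneck 2, flow now 7.
Augment Depot→c→e→Port: bottleneck 3, flow now 10.
No augmenting path remains; maximum flow = 10.
By max-flow min-cut, the minimum cut capacity equals the max flow.
In the residual graph, reachable from Depot: {Depot, a, b, d}.
Min-cut edges: Depot→c (3), d→Port (7); capacity 3 + 7 = 10.

10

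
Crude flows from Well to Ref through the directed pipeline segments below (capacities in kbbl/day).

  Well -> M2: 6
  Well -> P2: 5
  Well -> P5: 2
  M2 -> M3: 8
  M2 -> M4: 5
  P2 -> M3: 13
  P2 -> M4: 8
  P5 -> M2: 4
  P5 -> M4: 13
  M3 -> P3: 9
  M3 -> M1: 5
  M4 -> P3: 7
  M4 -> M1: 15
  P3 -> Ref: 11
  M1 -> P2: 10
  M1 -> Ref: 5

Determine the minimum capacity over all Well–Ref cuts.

13

Augment Well→M2→M3→P3→Ref: bottleneck 6, flow now 6.
Augment Well→P2→M3→P3→Ref: bottleneck 3, flow now 9.
Augment Well→P2→M3→M1→Ref: bottleneck 2, flow now 11.
Augment Well→P5→M4→P3→Ref: bottleneck 2, flow now 13.
No augmenting path remains; maximum flow = 13.
By max-flow min-cut, the minimum cut capacity equals the max flow.
In the residual graph, reachable from Well: {Well}.
Min-cut edges: Well→M2 (6), Well→P2 (5), Well→P5 (2); capacity 6 + 5 + 2 = 13.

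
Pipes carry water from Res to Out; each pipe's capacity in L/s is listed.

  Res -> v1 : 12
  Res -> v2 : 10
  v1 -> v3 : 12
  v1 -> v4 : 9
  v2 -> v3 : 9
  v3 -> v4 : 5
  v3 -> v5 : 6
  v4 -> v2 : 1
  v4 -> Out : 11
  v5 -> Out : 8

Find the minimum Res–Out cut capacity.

Augment Res→v1→v4→Out: bottleneck 9, flow now 9.
Augment Res→v1→v3→v4→Out: bottleneck 2, flow now 11.
Augment Res→v1→v3→v5→Out: bottleneck 1, flow now 12.
Augment Res→v2→v3→v5→Out: bottleneck 5, flow now 17.
No augmenting path remains; maximum flow = 17.
By max-flow min-cut, the minimum cut capacity equals the max flow.
In the residual graph, reachable from Res: {Res, v1, v2, v3, v4}.
Min-cut edges: v3→v5 (6), v4→Out (11); capacity 6 + 11 = 17.

17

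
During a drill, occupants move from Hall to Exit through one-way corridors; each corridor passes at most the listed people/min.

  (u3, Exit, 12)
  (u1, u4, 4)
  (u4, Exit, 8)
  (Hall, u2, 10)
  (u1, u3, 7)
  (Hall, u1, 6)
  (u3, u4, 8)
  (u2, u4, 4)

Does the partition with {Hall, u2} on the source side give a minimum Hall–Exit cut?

Yes — it is a minimum cut (capacity 10).

Given cut capacity: 6 + 4 = 10.
Augment Hall→u1→u3→Exit: bottleneck 6, flow now 6.
Augment Hall→u2→u4→Exit: bottleneck 4, flow now 10.
No augmenting path remains; maximum flow = 10.
Cut capacity 10 equals the max flow, so it is a minimum cut.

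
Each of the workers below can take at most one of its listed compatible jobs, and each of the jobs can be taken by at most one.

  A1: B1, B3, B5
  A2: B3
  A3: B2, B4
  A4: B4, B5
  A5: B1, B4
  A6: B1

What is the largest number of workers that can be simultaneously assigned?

5

Unit-capacity flow: source→left, listed edges, right→sink; max matching = max flow.
Augmenting path A1→B1 (+1); matched 1.
Augmenting path A2→B3 (+1); matched 2.
Augmenting path A3→B2 (+1); matched 3.
Augmenting path A4→B4 (+1); matched 4.
Augmenting path A5→B1→A1→B5 (+1); matched 5.
No augmenting path remains; maximum matching = 5.
König certificate: {A3, B1, B3, B4, B5} is a vertex cover of size 5 (every listed pair touches it), so no matching can be larger.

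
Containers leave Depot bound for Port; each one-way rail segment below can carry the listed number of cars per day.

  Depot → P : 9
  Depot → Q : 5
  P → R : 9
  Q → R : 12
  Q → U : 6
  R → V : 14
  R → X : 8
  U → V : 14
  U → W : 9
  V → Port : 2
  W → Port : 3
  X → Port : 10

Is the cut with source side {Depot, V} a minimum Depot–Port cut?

Given cut capacity: 9 + 5 + 2 = 16.
Augment Depot→P→R→V→Port: bottleneck 2, flow now 2.
Augment Depot→P→R→X→Port: bottleneck 7, flow now 9.
Augment Depot→Q→R→X→Port: bottleneck 1, flow now 10.
Augment Depot→Q→U→W→Port: bottleneck 3, flow now 13.
No augmenting path remains; maximum flow = 13.
In the residual graph, reachable from Depot: {Depot, P, Q, R, U, V, W}.
Min-cut edges: R→X (8), V→Port (2), W→Port (3); capacity 8 + 2 + 3 = 13.
Cut capacity 16 exceeds the max flow 13, so it is not minimum.

No — its capacity is 16, but the minimum cut has capacity 13.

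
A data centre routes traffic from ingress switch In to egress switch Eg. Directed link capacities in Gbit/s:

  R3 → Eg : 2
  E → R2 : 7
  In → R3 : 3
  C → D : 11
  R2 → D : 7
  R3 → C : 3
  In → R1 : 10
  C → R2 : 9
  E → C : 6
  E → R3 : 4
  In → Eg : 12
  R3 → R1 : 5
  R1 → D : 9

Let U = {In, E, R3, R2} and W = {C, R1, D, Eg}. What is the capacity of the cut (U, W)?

Edges leaving {In, E, R3, R2}: In→R1 (10), In→Eg (12), E→C (6), R3→C (3), R3→R1 (5), R3→Eg (2), R2→D (7).
Cut capacity = 10 + 12 + 6 + 3 + 5 + 2 + 7 = 45.

45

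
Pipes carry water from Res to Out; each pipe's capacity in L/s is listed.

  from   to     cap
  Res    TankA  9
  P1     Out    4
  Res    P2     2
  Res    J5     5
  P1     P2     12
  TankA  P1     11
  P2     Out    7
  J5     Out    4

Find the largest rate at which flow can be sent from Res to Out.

15

Augment Res→P2→Out: bottleneck 2, flow now 2.
Augment Res→J5→Out: bottleneck 4, flow now 6.
Augment Res→TankA→P1→Out: bottleneck 4, flow now 10.
Augment Res→TankA→P1→P2→Out: bottleneck 5, flow now 15.
No augmenting path remains; maximum flow = 15.
In the residual graph, reachable from Res: {Res, J5}.
Min-cut edges: Res→TankA (9), Res→P2 (2), J5→Out (4); capacity 9 + 2 + 4 = 15.
This cut is saturated, so no flow can exceed 15.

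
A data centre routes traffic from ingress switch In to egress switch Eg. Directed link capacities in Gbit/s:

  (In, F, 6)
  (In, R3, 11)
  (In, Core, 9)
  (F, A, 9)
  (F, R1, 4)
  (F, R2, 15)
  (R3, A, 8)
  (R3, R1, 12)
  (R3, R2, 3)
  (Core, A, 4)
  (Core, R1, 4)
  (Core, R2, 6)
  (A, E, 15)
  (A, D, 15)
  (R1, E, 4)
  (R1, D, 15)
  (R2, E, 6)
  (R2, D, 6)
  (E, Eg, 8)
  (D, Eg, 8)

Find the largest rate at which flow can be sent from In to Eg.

16

Augment In→F→A→E→Eg: bottleneck 6, flow now 6.
Augment In→R3→A→E→Eg: bottleneck 2, flow now 8.
Augment In→R3→A→D→Eg: bottleneck 6, flow now 14.
Augment In→R3→R1→D→Eg: bottleneck 2, flow now 16.
No augmenting path remains; maximum flow = 16.
In the residual graph, reachable from In: {In, F, R3, Core, A, R1, R2, E, D}.
Min-cut edges: E→Eg (8), D→Eg (8); capacity 8 + 8 = 16.
This cut is saturated, so no flow can exceed 16.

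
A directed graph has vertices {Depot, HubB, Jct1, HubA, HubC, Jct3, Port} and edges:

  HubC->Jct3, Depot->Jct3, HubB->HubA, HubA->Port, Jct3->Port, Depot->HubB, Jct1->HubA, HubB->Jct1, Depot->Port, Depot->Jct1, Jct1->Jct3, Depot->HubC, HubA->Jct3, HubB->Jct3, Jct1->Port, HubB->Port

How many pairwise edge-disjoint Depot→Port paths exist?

4

Assign every edge capacity 1; by Menger, the answer equals the max flow.
Path Depot→Port (+1); total 1.
Path Depot→HubB→Port (+1); total 2.
Path Depot→Jct1→Port (+1); total 3.
Path Depot→Jct3→Port (+1); total 4.
No residual Depot→Port path; max flow = 4.
Certifying cut of size 4: {Depot→HubB, Depot→Jct1, Depot→Port, Jct3→Port}.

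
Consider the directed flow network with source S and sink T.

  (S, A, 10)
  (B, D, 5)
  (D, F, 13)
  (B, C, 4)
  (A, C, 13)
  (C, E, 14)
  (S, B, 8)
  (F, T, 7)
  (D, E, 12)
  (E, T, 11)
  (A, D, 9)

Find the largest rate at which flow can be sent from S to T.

Augment S→A→C→E→T: bottleneck 10, flow now 10.
Augment S→B→C→E→T: bottleneck 1, flow now 11.
Augment S→B→D→F→T: bottleneck 5, flow now 16.
Augment S→B→C→A→D→F→T: bottleneck 2, flow now 18. (uses reverse residual edge)
No augmenting path remains; maximum flow = 18.
In the residual graph, reachable from S: {S}.
Min-cut edges: S→A (10), S→B (8); capacity 10 + 8 = 18.
This cut is saturated, so no flow can exceed 18.

18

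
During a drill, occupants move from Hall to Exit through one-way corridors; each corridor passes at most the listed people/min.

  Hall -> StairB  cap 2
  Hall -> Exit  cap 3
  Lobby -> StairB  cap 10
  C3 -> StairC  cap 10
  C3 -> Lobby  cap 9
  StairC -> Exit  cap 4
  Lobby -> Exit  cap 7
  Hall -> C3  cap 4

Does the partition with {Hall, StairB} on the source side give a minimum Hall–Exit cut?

Given cut capacity: 4 + 3 = 7.
Augment Hall→Exit: bottleneck 3, flow now 3.
Augment Hall→C3→StairC→Exit: bottleneck 4, flow now 7.
No augmenting path remains; maximum flow = 7.
Cut capacity 7 equals the max flow, so it is a minimum cut.

Yes — it is a minimum cut (capacity 7).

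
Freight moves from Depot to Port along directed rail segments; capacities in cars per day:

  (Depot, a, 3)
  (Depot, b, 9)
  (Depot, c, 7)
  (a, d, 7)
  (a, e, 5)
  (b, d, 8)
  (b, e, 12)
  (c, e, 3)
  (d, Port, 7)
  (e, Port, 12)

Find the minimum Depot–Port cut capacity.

15

Augment Depot→a→d→Port: bottleneck 3, flow now 3.
Augment Depot→b→d→Port: bottleneck 4, flow now 7.
Augment Depot→b→e→Port: bottleneck 5, flow now 12.
Augment Depot→c→e→Port: bottleneck 3, flow now 15.
No augmenting path remains; maximum flow = 15.
By max-flow min-cut, the minimum cut capacity equals the max flow.
In the residual graph, reachable from Depot: {Depot, c}.
Min-cut edges: Depot→a (3), Depot→b (9), c→e (3); capacity 3 + 9 + 3 = 15.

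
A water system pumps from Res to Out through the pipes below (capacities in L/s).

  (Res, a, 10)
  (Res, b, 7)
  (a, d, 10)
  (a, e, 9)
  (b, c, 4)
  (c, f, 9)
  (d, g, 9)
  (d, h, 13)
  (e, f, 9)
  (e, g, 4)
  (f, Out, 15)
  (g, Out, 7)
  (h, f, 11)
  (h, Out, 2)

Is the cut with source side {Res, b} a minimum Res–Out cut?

Given cut capacity: 10 + 4 = 14.
Augment Res→a→d→g→Out: bottleneck 7, flow now 7.
Augment Res→a→d→h→Out: bottleneck 2, flow now 9.
Augment Res→a→e→f→Out: bottleneck 1, flow now 10.
Augment Res→b→c→f→Out: bottleneck 4, flow now 14.
No augmenting path remains; maximum flow = 14.
Cut capacity 14 equals the max flow, so it is a minimum cut.

Yes — it is a minimum cut (capacity 14).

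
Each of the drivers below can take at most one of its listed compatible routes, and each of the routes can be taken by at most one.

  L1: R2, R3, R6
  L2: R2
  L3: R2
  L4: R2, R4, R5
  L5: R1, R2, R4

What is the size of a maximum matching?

Unit-capacity flow: source→left, listed edges, right→sink; max matching = max flow.
Augmenting path L1→R2 (+1); matched 1.
Augmenting path L4→R4 (+1); matched 2.
Augmenting path L5→R1 (+1); matched 3.
Augmenting path L2→R2→L1→R3 (+1); matched 4.
No augmenting path remains; maximum matching = 4.
König certificate: {L1, L4, L5, R2} is a vertex cover of size 4 (every listed pair touches it), so no matching can be larger.

4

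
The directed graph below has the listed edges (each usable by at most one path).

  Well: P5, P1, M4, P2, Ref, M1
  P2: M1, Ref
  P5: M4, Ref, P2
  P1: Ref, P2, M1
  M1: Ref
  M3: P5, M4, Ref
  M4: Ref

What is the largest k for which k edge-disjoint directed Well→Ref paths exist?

Assign every edge capacity 1; by Menger, the answer equals the max flow.
Path Well→Ref (+1); total 1.
Path Well→P1→Ref (+1); total 2.
Path Well→P5→Ref (+1); total 3.
Path Well→P2→Ref (+1); total 4.
Path Well→M1→Ref (+1); total 5.
Path Well→M4→Ref (+1); total 6.
No residual Well→Ref path; max flow = 6.
Certifying cut of size 6: {Well→M1, Well→M4, Well→P1, Well→P2, Well→P5, Well→Ref}.

6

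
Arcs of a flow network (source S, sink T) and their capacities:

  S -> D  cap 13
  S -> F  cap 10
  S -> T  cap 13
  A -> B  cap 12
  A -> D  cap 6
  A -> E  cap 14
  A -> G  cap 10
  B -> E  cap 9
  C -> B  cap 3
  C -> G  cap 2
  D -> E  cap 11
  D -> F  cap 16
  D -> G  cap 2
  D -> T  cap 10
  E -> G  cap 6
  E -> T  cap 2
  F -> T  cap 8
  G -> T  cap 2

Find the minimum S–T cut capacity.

34

Augment S→T: bottleneck 13, flow now 13.
Augment S→D→T: bottleneck 10, flow now 23.
Augment S→F→T: bottleneck 8, flow now 31.
Augment S→D→E→T: bottleneck 2, flow now 33.
Augment S→D→G→T: bottleneck 1, flow now 34.
No augmenting path remains; maximum flow = 34.
By max-flow min-cut, the minimum cut capacity equals the max flow.
In the residual graph, reachable from S: {S, F}.
Min-cut edges: S→D (13), S→T (13), F→T (8); capacity 13 + 13 + 8 = 34.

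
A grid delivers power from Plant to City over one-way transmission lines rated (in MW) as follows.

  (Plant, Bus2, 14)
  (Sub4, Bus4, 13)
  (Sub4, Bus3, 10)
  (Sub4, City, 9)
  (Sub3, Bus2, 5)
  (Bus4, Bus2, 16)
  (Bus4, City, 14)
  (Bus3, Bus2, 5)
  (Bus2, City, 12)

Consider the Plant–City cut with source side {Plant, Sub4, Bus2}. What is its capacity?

44

Edges leaving {Plant, Sub4, Bus2}: Sub4→Bus4 (13), Sub4→Bus3 (10), Sub4→City (9), Bus2→City (12).
Cut capacity = 13 + 10 + 9 + 12 = 44.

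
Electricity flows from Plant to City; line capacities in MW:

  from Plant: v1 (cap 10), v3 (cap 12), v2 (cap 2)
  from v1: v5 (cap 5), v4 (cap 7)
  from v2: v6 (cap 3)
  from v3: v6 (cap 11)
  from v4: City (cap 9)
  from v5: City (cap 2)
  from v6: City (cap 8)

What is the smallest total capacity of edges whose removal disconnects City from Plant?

17

Augment Plant→v1→v4→City: bottleneck 7, flow now 7.
Augment Plant→v1→v5→City: bottleneck 2, flow now 9.
Augment Plant→v2→v6→City: bottleneck 2, flow now 11.
Augment Plant→v3→v6→City: bottleneck 6, flow now 17.
No augmenting path remains; maximum flow = 17.
By max-flow min-cut, the minimum cut capacity equals the max flow.
In the residual graph, reachable from Plant: {Plant, v1, v2, v3, v5, v6}.
Min-cut edges: v1→v4 (7), v5→City (2), v6→City (8); capacity 7 + 2 + 8 = 17.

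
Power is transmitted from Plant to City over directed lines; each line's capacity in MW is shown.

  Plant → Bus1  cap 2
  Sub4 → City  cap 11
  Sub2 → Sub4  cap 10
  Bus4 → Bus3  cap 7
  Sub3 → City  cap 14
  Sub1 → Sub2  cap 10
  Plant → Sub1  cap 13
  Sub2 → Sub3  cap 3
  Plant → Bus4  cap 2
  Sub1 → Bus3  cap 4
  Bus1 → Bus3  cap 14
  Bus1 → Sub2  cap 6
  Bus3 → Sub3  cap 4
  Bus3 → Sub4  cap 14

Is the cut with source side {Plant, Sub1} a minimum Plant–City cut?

No — its capacity is 18, but the minimum cut has capacity 17.

Given cut capacity: 2 + 2 + 4 + 10 = 18.
Augment Plant→Bus1→Bus3→Sub3→City: bottleneck 2, flow now 2.
Augment Plant→Sub1→Bus3→Sub3→City: bottleneck 2, flow now 4.
Augment Plant→Sub1→Bus3→Sub4→City: bottleneck 2, flow now 6.
Augment Plant→Sub1→Sub2→Sub3→City: bottleneck 3, flow now 9.
Augment Plant→Sub1→Sub2→Sub4→City: bottleneck 6, flow now 15.
Augment Plant→Bus4→Bus3→Sub4→City: bottleneck 2, flow now 17.
No augmenting path remains; maximum flow = 17.
In the residual graph, reachable from Plant: {Plant}.
Min-cut edges: Plant→Bus1 (2), Plant→Sub1 (13), Plant→Bus4 (2); capacity 2 + 13 + 2 = 17.
Cut capacity 18 exceeds the max flow 17, so it is not minimum.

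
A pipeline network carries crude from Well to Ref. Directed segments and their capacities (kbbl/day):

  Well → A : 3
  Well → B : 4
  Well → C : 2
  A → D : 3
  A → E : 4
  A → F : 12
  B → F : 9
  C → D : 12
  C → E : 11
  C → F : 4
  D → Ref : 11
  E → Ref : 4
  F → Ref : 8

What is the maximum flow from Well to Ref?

9

Augment Well→A→D→Ref: bottleneck 3, flow now 3.
Augment Well→B→F→Ref: bottleneck 4, flow now 7.
Augment Well→C→D→Ref: bottleneck 2, flow now 9.
No augmenting path remains; maximum flow = 9.
In the residual graph, reachable from Well: {Well}.
Min-cut edges: Well→A (3), Well→B (4), Well→C (2); capacity 3 + 4 + 2 = 9.
This cut is saturated, so no flow can exceed 9.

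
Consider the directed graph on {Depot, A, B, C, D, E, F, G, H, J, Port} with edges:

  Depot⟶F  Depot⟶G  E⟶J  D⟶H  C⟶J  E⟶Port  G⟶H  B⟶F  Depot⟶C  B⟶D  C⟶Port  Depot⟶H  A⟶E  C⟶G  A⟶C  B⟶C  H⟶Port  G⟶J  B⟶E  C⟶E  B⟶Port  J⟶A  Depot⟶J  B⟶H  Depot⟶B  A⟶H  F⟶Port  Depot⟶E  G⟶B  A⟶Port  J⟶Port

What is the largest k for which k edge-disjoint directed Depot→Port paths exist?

7

Assign every edge capacity 1; by Menger, the answer equals the max flow.
Path Depot→B→Port (+1); total 1.
Path Depot→C→Port (+1); total 2.
Path Depot→E→Port (+1); total 3.
Path Depot→F→Port (+1); total 4.
Path Depot→H→Port (+1); total 5.
Path Depot→J→Port (+1); total 6.
Path Depot→G→J→A→Port (+1); total 7.
No residual Depot→Port path; max flow = 7.
Certifying cut of size 7: {Depot→B, Depot→C, Depot→E, Depot→F, Depot→G, Depot→H, Depot→J}.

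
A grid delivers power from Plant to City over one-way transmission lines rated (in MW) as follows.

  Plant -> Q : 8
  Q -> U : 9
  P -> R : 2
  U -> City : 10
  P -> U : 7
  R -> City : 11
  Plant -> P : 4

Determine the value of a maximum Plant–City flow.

12

Augment Plant→P→R→City: bottleneck 2, flow now 2.
Augment Plant→P→U→City: bottleneck 2, flow now 4.
Augment Plant→Q→U→City: bottleneck 8, flow now 12.
No augmenting path remains; maximum flow = 12.
In the residual graph, reachable from Plant: {Plant}.
Min-cut edges: Plant→P (4), Plant→Q (8); capacity 4 + 8 = 12.
This cut is saturated, so no flow can exceed 12.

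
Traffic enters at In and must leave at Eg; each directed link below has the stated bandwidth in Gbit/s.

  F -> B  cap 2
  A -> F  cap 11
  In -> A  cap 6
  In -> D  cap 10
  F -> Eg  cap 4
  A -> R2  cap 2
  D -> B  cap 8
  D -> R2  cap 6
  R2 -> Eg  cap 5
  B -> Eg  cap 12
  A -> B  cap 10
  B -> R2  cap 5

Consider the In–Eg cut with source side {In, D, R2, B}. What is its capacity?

Edges leaving {In, D, R2, B}: In→A (6), R2→Eg (5), B→Eg (12).
Cut capacity = 6 + 5 + 12 = 23.

23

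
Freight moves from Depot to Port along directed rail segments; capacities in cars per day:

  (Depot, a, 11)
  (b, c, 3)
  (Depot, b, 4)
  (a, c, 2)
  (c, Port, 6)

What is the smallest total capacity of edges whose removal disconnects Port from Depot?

5

Augment Depot→a→c→Port: bottleneck 2, flow now 2.
Augment Depot→b→c→Port: bottleneck 3, flow now 5.
No augmenting path remains; maximum flow = 5.
By max-flow min-cut, the minimum cut capacity equals the max flow.
In the residual graph, reachable from Depot: {Depot, a, b}.
Min-cut edges: a→c (2), b→c (3); capacity 2 + 3 = 5.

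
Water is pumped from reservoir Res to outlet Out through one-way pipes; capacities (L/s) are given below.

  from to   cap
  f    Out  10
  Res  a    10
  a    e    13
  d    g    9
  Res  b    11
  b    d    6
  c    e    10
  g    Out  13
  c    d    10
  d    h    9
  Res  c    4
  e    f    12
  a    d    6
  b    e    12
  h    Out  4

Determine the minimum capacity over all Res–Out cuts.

23

Augment Res→a→d→g→Out: bottleneck 6, flow now 6.
Augment Res→a→e→f→Out: bottleneck 4, flow now 10.
Augment Res→b→d→g→Out: bottleneck 3, flow now 13.
Augment Res→b→d→h→Out: bottleneck 3, flow now 16.
Augment Res→b→e→f→Out: bottleneck 5, flow now 21.
Augment Res→c→d→h→Out: bottleneck 1, flow now 22.
Augment Res→c→e→f→Out: bottleneck 1, flow now 23.
No augmenting path remains; maximum flow = 23.
By max-flow min-cut, the minimum cut capacity equals the max flow.
In the residual graph, reachable from Res: {Res, a, b, c, d, e, f, h}.
Min-cut edges: d→g (9), f→Out (10), h→Out (4); capacity 9 + 10 + 4 = 23.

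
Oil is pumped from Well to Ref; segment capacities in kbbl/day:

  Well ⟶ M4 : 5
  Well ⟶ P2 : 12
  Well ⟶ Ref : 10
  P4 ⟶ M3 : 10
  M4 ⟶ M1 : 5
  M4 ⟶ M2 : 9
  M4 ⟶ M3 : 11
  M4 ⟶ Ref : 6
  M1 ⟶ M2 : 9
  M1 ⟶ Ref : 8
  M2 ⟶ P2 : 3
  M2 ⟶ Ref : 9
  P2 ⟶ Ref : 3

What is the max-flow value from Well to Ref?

Augment Well→Ref: bottleneck 10, flow now 10.
Augment Well→M4→Ref: bottleneck 5, flow now 15.
Augment Well→P2→Ref: bottleneck 3, flow now 18.
No augmenting path remains; maximum flow = 18.
In the residual graph, reachable from Well: {Well, P2}.
Min-cut edges: Well→M4 (5), Well→Ref (10), P2→Ref (3); capacity 5 + 10 + 3 = 18.
This cut is saturated, so no flow can exceed 18.

18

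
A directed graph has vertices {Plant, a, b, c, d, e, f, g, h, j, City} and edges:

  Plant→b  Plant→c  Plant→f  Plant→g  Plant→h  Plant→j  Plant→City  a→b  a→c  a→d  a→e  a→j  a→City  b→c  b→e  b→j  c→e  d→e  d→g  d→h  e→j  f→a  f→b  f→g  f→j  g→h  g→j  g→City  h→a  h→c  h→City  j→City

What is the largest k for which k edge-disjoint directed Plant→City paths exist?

Assign every edge capacity 1; by Menger, the answer equals the max flow.
Path Plant→City (+1); total 1.
Path Plant→g→City (+1); total 2.
Path Plant→h→City (+1); total 3.
Path Plant→j→City (+1); total 4.
Path Plant→f→a→City (+1); total 5.
No residual Plant→City path; max flow = 5.
Certifying cut of size 5: {Plant→City, Plant→f, Plant→g, Plant→h, j→City}.

5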